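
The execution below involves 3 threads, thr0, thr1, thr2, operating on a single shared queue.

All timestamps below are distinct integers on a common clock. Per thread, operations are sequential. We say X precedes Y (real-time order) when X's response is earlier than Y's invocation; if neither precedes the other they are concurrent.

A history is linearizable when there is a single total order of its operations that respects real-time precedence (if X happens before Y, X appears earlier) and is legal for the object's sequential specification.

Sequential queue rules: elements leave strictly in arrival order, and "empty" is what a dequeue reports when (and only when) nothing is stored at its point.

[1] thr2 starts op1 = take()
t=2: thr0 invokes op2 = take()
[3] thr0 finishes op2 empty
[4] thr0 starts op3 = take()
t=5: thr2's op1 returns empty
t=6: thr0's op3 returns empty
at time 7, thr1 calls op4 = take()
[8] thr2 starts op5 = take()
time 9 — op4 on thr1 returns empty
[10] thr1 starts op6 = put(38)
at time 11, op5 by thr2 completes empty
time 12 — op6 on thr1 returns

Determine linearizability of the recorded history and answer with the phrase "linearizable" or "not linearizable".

linearizable

one valid linearization: op1, op2, op3, op4, op5, op6
after step 1 (op1 take() → empty): queue <>
after step 2 (op2 take() → empty): queue <>
after step 3 (op3 take() → empty): queue <>
after step 4 (op4 take() → empty): queue <>
after step 5 (op5 take() → empty): queue <>
after step 6 (op6 put(38)): queue <38>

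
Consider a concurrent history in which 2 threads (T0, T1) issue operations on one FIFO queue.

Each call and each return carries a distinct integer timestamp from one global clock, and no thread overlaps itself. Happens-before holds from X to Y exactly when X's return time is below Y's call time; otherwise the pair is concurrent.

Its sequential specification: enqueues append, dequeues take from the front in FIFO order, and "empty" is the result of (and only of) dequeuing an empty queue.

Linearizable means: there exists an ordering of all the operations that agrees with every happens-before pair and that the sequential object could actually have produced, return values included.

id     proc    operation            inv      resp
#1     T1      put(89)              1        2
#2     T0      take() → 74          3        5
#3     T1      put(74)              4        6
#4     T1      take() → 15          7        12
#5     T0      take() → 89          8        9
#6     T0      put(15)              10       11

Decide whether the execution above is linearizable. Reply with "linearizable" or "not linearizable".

not linearizable

through event 4 a valid linearization exists; event 5 (#2 responding at time 5) ends that
the completed operations (2 total) allow one real-time order; the FIFO queue replay rejects it
no escape via the 1 pending operation (#3): every completion choice fails
e.g. #1, #2 (pending dropped): illegal at step 2, since #2 take() → 74 cannot apply there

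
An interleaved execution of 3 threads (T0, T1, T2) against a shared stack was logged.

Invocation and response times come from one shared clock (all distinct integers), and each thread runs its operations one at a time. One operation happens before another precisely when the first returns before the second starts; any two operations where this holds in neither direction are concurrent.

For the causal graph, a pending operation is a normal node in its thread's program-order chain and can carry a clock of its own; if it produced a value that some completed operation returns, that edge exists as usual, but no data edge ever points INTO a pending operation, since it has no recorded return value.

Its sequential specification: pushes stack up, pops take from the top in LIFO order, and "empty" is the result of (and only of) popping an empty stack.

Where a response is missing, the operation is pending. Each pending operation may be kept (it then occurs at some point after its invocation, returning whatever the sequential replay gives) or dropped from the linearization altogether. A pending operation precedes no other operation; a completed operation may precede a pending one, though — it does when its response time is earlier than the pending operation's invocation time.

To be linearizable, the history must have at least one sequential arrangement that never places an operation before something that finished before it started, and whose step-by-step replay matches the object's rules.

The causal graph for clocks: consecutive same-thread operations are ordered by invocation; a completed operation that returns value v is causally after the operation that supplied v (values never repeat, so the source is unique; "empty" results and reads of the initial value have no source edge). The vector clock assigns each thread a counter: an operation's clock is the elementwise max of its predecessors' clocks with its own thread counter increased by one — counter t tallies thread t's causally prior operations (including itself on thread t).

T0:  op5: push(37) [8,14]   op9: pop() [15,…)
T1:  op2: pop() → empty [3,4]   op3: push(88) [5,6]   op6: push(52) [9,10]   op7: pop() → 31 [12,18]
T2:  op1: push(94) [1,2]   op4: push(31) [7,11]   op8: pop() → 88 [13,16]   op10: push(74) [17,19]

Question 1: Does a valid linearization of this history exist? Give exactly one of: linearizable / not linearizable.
events 1..3 are fine; event 4 — the response of op2 at time 4 — makes the prefix non-linearizable
the completed operations (2 total) allow one real-time order; the stack replay rejects it
for example op1, op2 fails at step 2: op2 pop() → empty is not legal there

not linearizable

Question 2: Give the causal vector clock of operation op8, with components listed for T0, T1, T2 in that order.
no predecessors for op1 (invoked 1): T2 increments from zero → (0, 0, 1)
no predecessors for op2 (invoked 3): T1 increments from zero → (0, 1, 0)
no predecessors for op5 (invoked 8): T0 increments from zero → (1, 0, 0)
op4, invoked 7, takes VC(op1)=(0, 0, 1) under max, adds 1 for T2 → (0, 0, 2)
op3, invoked 5, takes VC(op2)=(0, 1, 0) under max, adds 1 for T1 → (0, 2, 0)
op9, invoked 15, takes VC(op5)=(1, 0, 0) under max, adds 1 for T0 → (2, 0, 0)
op6, invoked 9, takes VC(op3)=(0, 2, 0) under max, adds 1 for T1 → (0, 3, 0)
op8, invoked 13, takes VC(op3)=(0, 2, 0), VC(op4)=(0, 0, 2) under max, adds 1 for T2 → (0, 2, 3)
op10, invoked 17, takes VC(op8)=(0, 2, 3) under max, adds 1 for T2 → (0, 2, 4)
op7, invoked 12, takes VC(op4)=(0, 0, 2), VC(op6)=(0, 3, 0) under max, adds 1 for T1 → (0, 4, 2)
target: VC(op8) = (0, 2, 3)

(0, 2, 3)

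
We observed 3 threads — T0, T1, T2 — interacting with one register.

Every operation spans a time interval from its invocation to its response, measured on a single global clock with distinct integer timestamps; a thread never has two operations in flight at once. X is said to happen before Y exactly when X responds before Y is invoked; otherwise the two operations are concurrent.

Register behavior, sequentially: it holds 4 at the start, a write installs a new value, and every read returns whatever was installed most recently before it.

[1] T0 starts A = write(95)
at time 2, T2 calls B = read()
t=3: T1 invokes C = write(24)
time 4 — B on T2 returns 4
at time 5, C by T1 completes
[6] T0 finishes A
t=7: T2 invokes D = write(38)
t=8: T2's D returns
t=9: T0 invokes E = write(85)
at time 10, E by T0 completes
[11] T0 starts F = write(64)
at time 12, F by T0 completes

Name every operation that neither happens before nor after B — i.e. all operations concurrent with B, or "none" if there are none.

B spans [2,4]: anything still running between times 2 and 4 counts as concurrent
A [1,6]: concurrent
C [3,5]: concurrent
D [7,8]: after
E [9,10]: after
F [11,12]: after

A, C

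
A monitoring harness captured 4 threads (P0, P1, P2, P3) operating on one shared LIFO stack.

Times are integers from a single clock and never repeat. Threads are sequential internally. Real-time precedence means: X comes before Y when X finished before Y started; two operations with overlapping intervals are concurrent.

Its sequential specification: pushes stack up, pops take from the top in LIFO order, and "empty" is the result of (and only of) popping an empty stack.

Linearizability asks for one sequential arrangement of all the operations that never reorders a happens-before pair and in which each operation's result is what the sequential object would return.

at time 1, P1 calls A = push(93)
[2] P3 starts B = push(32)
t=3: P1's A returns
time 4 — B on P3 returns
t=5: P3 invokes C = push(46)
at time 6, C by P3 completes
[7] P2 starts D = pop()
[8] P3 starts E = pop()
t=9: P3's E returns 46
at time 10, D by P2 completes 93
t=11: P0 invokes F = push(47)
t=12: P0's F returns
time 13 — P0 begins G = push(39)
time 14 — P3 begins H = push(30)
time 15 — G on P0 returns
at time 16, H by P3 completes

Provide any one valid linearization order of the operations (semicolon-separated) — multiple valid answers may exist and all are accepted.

B; A; C; E; D; F; G; H

step 1: B push(32) — stack <32>
step 2: A push(93) — stack <32,93>
step 3: C push(46) — stack <32,93,46>
step 4: E pop() → 46 — stack <32,93>
step 5: D pop() → 93 — stack <32>
step 6: F push(47) — stack <32,47>
step 7: G push(39) — stack <32,47,39>
step 8: H push(30) — stack <32,47,39,30>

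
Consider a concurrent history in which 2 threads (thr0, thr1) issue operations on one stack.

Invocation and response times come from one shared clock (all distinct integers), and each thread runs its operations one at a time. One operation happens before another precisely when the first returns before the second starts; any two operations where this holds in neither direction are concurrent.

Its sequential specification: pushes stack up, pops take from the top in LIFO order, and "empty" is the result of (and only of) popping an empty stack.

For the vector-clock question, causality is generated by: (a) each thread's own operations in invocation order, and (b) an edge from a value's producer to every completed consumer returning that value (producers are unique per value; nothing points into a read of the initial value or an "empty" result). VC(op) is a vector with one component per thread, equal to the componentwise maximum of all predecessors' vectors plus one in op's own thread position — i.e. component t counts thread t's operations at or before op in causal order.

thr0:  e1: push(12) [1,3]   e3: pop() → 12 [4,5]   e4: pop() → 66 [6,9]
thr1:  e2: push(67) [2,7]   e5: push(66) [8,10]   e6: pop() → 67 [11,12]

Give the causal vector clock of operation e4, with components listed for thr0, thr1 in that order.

(3, 2)

invoked at 2, e2 has no predecessors; its own thr1 bump gives (0, 1)
invoked at 1, e1 has no predecessors; its own thr0 bump gives (1, 0)
merge at e5 (invoked 8): VC(e2)=(0, 1), own-thread bump on thr1 → (0, 2)
merge at e3 (invoked 4): VC(e1)=(1, 0), own-thread bump on thr0 → (2, 0)
merge at e6 (invoked 11): VC(e2)=(0, 1), VC(e5)=(0, 2), own-thread bump on thr1 → (0, 3)
merge at e4 (invoked 6): VC(e3)=(2, 0), VC(e5)=(0, 2), own-thread bump on thr0 → (3, 2)
target: VC(e4) = (3, 2)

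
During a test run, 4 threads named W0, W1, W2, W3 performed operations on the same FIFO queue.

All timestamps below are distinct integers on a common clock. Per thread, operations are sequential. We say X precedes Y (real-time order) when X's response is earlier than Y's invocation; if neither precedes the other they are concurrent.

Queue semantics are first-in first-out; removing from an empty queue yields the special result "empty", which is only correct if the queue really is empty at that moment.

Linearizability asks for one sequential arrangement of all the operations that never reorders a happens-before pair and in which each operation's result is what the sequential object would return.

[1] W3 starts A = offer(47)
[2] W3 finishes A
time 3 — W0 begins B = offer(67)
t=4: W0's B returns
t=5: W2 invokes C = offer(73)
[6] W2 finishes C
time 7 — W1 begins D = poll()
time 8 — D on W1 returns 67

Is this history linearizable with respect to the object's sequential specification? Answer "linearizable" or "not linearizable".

not linearizable

already the first 8 events (up to D's response at time 8) admit no linearization; the first 7 still do
the completed operations (4 total) allow one real-time order; the FIFO queue replay rejects it
one such order, A, B, C, D, breaks at step 4 where D poll() → 67 is illegal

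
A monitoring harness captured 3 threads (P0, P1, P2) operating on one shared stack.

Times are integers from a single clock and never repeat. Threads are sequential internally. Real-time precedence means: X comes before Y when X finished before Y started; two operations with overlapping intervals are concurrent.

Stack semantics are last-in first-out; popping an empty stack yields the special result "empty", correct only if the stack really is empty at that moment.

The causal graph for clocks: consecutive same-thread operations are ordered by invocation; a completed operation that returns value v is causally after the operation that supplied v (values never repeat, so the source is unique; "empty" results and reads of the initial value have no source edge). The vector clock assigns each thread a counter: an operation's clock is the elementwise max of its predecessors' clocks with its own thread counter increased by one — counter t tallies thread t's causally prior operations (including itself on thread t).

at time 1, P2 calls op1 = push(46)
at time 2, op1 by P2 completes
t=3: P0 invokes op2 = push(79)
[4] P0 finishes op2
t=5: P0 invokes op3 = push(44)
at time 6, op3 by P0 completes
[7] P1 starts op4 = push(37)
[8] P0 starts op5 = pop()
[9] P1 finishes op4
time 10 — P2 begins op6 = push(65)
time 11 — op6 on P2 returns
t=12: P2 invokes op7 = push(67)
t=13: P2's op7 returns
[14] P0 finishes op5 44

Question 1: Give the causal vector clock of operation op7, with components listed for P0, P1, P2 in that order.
root op op1, invoked 1: fresh clock plus P2's own tick → (0, 0, 1)
root op op4, invoked 7: fresh clock plus P1's own tick → (0, 1, 0)
root op op2, invoked 3: fresh clock plus P0's own tick → (1, 0, 0)
from VC(op1)=(0, 0, 1), op6 (invoked 10) maxes components and bumps P2 → (0, 0, 2)
from VC(op2)=(1, 0, 0), op3 (invoked 5) maxes components and bumps P0 → (2, 0, 0)
from VC(op6)=(0, 0, 2), op7 (invoked 12) maxes components and bumps P2 → (0, 0, 3)
from VC(op3)=(2, 0, 0), op5 (invoked 8) maxes components and bumps P0 → (3, 0, 0)
target: VC(op7) = (0, 0, 3)

(0, 0, 3)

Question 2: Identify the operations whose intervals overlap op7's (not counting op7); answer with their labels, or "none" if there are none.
overlap test against op7 [12,13]: concurrent iff the interval meets 12..13
op1 [1,2]: before
op2 [3,4]: before
op3 [5,6]: before
op4 [7,9]: before
op5 [8,14]: concurrent
op6 [10,11]: before

op5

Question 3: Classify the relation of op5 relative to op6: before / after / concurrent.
op5 spans [8,14], op6 spans [10,11]
the intervals overlap in both directions

concurrent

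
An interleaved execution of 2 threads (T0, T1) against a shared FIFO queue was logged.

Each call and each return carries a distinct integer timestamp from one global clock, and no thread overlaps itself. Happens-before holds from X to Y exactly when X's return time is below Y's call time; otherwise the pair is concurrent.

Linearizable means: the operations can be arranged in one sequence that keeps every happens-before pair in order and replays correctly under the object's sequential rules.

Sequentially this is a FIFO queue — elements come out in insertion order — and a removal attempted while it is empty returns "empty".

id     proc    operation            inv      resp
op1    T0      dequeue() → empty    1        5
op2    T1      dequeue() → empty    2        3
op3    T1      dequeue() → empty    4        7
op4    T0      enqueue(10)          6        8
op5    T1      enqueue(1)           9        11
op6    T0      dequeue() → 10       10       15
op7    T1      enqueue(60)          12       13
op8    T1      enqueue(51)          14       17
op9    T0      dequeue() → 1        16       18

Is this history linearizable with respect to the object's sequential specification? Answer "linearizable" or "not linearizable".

linearizable

one valid linearization: op1, op2, op3, op4, op5, op6, op7, op8, op9
1. op1 dequeue() → empty, leaving queue <>
2. op2 dequeue() → empty, leaving queue <>
3. op3 dequeue() → empty, leaving queue <>
4. op4 enqueue(10), leaving queue <10>
5. op5 enqueue(1), leaving queue <10,1>
6. op6 dequeue() → 10, leaving queue <1>
7. op7 enqueue(60), leaving queue <1,60>
8. op8 enqueue(51), leaving queue <1,60,51>
9. op9 dequeue() → 1, leaving queue <60,51>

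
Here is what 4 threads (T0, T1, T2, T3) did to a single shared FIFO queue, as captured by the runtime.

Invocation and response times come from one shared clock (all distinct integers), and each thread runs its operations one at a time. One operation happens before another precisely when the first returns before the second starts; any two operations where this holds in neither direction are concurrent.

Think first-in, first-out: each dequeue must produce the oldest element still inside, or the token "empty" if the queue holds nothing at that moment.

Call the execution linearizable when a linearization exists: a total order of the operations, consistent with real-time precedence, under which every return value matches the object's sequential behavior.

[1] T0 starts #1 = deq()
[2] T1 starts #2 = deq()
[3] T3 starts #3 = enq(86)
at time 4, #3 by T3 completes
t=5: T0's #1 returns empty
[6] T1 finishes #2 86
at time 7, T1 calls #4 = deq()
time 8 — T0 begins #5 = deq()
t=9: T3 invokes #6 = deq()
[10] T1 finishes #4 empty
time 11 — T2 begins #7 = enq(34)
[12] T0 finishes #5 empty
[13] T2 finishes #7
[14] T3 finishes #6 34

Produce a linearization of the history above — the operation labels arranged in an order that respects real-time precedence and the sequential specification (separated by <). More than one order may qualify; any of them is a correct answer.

#1 < #3 < #2 < #4 < #5 < #7 < #6

after step 1 (#1 deq() → empty): queue <>
after step 2 (#3 enq(86)): queue <86>
after step 3 (#2 deq() → 86): queue <>
after step 4 (#4 deq() → empty): queue <>
after step 5 (#5 deq() → empty): queue <>
after step 6 (#7 enq(34)): queue <34>
after step 7 (#6 deq() → 34): queue <>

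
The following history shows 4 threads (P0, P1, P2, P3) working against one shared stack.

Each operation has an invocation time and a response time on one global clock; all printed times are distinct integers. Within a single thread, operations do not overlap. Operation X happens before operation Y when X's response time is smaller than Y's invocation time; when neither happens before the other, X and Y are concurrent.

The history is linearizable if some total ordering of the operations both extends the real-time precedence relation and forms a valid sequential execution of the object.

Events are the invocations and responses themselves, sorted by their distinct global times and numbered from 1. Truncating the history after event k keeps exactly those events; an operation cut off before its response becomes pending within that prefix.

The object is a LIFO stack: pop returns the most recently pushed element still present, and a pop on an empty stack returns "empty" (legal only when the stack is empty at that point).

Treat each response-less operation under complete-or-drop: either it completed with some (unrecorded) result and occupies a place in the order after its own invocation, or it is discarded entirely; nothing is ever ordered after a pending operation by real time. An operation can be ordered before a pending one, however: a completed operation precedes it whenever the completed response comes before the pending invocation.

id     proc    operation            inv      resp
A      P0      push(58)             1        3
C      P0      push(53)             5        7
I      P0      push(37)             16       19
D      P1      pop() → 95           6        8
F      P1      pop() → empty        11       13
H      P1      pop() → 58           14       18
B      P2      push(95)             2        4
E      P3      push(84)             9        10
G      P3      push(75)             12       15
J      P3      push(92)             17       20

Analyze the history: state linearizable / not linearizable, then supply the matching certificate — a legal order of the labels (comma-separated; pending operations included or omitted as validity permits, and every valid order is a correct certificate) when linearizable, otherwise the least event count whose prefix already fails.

not linearizable — minimal violating prefix: 13 events

through event 12 a valid linearization exists; event 13 (F responding at time 13) ends that
real-time-consistent orders of the 6 completed operations: 4 — all fail the stack replay
include/drop combinations of the 1 pending operation (G) were all tried; none helps
sample order A, B, C, D, E, F (pending dropped) stalls at step 4 — D pop() → 95 has no legal effect
sample order A, B, D, C, E, F (pending dropped) stalls at step 6 — F pop() → empty has no legal effect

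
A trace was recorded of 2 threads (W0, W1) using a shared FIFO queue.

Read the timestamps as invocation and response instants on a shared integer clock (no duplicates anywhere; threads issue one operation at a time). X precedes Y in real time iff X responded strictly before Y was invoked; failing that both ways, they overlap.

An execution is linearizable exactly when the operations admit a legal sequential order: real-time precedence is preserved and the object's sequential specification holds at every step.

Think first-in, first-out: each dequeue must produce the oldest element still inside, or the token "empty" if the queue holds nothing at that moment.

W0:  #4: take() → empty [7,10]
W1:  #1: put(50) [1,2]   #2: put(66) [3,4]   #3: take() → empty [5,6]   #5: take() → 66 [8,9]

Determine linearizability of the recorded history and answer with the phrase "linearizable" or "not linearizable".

not linearizable

prefix check: 1..5 passes, 1..6 fails once #3's time-6 response joins
the sole real-time-consistent order of 3 completed operations fails the FIFO queue replay
one such order, #1, #2, #3, breaks at step 3 where #3 take() → empty is illegal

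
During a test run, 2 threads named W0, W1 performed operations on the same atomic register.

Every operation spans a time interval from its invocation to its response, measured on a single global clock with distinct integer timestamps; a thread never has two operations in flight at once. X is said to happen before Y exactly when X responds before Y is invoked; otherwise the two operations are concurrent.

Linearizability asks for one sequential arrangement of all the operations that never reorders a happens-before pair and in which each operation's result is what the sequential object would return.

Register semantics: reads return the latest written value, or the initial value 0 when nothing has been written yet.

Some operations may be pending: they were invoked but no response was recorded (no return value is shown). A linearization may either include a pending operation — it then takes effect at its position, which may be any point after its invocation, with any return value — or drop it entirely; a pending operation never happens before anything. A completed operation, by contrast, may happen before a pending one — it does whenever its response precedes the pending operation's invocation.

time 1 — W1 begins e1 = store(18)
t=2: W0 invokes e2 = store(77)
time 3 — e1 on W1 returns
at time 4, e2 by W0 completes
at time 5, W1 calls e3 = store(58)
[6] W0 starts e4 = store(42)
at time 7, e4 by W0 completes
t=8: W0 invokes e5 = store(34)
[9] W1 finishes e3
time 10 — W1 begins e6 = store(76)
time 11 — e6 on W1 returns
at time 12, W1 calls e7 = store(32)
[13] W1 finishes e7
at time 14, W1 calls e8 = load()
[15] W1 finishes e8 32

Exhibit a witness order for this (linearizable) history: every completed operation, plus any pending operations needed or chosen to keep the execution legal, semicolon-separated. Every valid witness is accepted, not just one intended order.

e1; e2; e3; e4; e5; e6; e7; e8

step 1: e1 store(18) — value 18
step 2: e2 store(77) — value 77
step 3: e3 store(58) — value 58
step 4: e4 store(42) — value 42
step 5: e5 store(34) (pending, included) — value 34
step 6: e6 store(76) — value 76
step 7: e7 store(32) — value 32
step 8: e8 load() → 32 — value 32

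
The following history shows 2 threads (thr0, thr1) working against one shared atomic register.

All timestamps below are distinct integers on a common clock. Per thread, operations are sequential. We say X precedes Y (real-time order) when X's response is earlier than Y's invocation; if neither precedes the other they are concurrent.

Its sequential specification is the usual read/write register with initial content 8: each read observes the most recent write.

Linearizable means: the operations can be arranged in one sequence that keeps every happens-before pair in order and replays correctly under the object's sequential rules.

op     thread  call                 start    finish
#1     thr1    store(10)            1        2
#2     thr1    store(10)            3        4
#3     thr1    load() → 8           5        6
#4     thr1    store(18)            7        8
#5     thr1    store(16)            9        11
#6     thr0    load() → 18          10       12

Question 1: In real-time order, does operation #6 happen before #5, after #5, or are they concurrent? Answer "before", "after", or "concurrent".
Answer: concurrent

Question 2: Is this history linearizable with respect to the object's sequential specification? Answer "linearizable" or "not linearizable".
not linearizable

already the first 6 events (up to #3's response at time 6) admit no linearization; the first 5 still do
exhaustive check: the 3 completed atomic register ops admit one real-time order; illegal
one such order, #1, #2, #3, breaks at step 3 where #3 load() → 8 is illegal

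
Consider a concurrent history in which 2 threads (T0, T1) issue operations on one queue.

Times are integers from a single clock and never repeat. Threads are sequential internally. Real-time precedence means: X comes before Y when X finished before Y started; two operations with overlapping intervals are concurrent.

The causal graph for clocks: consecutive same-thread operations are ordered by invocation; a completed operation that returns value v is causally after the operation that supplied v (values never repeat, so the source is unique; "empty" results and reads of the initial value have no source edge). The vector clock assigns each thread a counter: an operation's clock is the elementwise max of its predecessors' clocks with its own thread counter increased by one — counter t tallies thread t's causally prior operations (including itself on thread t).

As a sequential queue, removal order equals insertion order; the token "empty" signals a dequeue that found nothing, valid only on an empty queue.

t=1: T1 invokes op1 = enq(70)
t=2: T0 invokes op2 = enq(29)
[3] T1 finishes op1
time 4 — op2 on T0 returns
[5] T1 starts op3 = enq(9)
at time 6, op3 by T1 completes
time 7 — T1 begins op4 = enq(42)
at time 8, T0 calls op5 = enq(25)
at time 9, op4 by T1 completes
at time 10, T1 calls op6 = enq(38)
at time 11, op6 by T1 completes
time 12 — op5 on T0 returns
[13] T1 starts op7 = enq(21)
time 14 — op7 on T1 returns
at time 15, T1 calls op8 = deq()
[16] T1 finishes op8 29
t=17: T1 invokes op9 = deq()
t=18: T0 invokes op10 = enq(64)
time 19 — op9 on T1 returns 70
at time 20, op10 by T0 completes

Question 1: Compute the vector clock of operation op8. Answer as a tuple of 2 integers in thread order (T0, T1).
(1, 6)

invoked at 1, op1 has no predecessors; its own T1 bump gives (0, 1)
invoked at 2, op2 has no predecessors; its own T0 bump gives (1, 0)
op3 (invocation 5): componentwise max over VC(op1)=(0, 1), +1 at T1, giving (0, 2)
op5 (invocation 8): componentwise max over VC(op2)=(1, 0), +1 at T0, giving (2, 0)
op4 (invocation 7): componentwise max over VC(op3)=(0, 2), +1 at T1, giving (0, 3)
op10 (invocation 18): componentwise max over VC(op5)=(2, 0), +1 at T0, giving (3, 0)
op6 (invocation 10): componentwise max over VC(op4)=(0, 3), +1 at T1, giving (0, 4)
op7 (invocation 13): componentwise max over VC(op6)=(0, 4), +1 at T1, giving (0, 5)
op8 (invocation 15): componentwise max over VC(op2)=(1, 0), VC(op7)=(0, 5), +1 at T1, giving (1, 6)
op9 (invocation 17): componentwise max over VC(op1)=(0, 1), VC(op8)=(1, 6), +1 at T1, giving (1, 7)
target: VC(op8) = (1, 6)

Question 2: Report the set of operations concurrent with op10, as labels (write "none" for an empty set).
op9

concurrent with op10 ([18,20]): every op whose interval crosses 18..20
op1 [1,3]: before
op2 [2,4]: before
op3 [5,6]: before
op4 [7,9]: before
op5 [8,12]: before
op6 [10,11]: before
op7 [13,14]: before
op8 [15,16]: before
op9 [17,19]: concurrent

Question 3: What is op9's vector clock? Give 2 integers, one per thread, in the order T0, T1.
(1, 7)

VC(op1, invoked at 1): no causal predecessors; +1 on T1 → (0, 1)
VC(op2, invoked at 2): no causal predecessors; +1 on T0 → (1, 0)
invoked at 5, op3 merges VC(op1)=(0, 1) and bumps T1's slot → (0, 2)
invoked at 8, op5 merges VC(op2)=(1, 0) and bumps T0's slot → (2, 0)
invoked at 7, op4 merges VC(op3)=(0, 2) and bumps T1's slot → (0, 3)
invoked at 18, op10 merges VC(op5)=(2, 0) and bumps T0's slot → (3, 0)
invoked at 10, op6 merges VC(op4)=(0, 3) and bumps T1's slot → (0, 4)
invoked at 13, op7 merges VC(op6)=(0, 4) and bumps T1's slot → (0, 5)
invoked at 15, op8 merges VC(op2)=(1, 0), VC(op7)=(0, 5) and bumps T1's slot → (1, 6)
invoked at 17, op9 merges VC(op1)=(0, 1), VC(op8)=(1, 6) and bumps T1's slot → (1, 7)
target: VC(op9) = (1, 7)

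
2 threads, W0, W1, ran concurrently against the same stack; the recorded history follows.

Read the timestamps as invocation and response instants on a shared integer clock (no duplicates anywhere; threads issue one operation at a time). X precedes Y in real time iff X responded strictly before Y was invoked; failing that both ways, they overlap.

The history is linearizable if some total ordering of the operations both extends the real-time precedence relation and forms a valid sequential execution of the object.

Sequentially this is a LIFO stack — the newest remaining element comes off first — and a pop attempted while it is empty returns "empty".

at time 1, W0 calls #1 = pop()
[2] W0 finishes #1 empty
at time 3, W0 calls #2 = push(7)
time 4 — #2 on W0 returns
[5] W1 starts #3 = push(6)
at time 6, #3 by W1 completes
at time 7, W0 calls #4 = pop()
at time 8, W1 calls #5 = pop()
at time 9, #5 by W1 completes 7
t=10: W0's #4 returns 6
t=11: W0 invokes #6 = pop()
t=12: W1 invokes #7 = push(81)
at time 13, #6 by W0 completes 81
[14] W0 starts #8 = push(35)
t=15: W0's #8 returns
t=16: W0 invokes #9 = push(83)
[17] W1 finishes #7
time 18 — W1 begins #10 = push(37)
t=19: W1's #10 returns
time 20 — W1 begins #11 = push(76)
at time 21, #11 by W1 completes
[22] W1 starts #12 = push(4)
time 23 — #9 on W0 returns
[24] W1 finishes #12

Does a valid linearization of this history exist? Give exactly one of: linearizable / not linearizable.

linearizable

witness order: #1, #2, #3, #4, #5, #7, #6, #8, #9, #10, #11, #12
after step 1 (#1 pop() → empty): stack <>
after step 2 (#2 push(7)): stack <7>
after step 3 (#3 push(6)): stack <7,6>
after step 4 (#4 pop() → 6): stack <7>
after step 5 (#5 pop() → 7): stack <>
after step 6 (#7 push(81)): stack <81>
after step 7 (#6 pop() → 81): stack <>
after step 8 (#8 push(35)): stack <35>
after step 9 (#9 push(83)): stack <35,83>
after step 10 (#10 push(37)): stack <35,83,37>
after step 11 (#11 push(76)): stack <35,83,37,76>
after step 12 (#12 push(4)): stack <35,83,37,76,4>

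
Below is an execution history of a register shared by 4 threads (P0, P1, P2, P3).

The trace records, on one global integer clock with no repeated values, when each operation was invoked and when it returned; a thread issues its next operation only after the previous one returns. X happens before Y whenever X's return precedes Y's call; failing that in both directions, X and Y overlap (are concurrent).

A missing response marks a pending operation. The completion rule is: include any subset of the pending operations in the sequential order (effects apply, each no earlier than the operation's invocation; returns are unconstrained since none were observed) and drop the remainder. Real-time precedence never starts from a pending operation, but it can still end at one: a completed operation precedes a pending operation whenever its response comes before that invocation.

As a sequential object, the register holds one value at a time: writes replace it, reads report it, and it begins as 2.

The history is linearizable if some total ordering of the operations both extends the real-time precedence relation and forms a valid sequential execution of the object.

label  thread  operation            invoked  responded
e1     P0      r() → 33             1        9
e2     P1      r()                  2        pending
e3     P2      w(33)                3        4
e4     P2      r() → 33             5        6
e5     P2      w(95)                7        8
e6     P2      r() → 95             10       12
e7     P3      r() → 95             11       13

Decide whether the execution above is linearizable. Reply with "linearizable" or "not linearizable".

a witness: e2, e3, e1, e4, e5, e6, e7
step 1: e2 r() (pending, included) — value 2
step 2: e3 w(33) — value 33
step 3: e1 r() → 33 — value 33
step 4: e4 r() → 33 — value 33
step 5: e5 w(95) — value 95
step 6: e6 r() → 95 — value 95
step 7: e7 r() → 95 — value 95

linearizable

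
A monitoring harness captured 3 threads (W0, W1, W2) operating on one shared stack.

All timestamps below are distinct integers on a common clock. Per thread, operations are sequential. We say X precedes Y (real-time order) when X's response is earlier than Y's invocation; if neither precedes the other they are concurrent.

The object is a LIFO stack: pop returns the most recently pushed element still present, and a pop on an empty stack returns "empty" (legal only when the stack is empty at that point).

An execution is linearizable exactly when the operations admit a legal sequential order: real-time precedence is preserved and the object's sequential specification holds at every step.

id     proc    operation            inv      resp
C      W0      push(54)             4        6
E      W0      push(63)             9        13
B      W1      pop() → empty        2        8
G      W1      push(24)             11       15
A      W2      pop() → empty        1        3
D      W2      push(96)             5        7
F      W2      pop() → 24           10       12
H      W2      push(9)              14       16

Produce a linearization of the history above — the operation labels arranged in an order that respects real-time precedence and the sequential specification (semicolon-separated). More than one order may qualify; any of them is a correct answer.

1. A pop() → empty, leaving stack <>
2. B pop() → empty, leaving stack <>
3. C push(54), leaving stack <54>
4. D push(96), leaving stack <54,96>
5. E push(63), leaving stack <54,96,63>
6. G push(24), leaving stack <54,96,63,24>
7. F pop() → 24, leaving stack <54,96,63>
8. H push(9), leaving stack <54,96,63,9>

A; B; C; D; E; G; F; H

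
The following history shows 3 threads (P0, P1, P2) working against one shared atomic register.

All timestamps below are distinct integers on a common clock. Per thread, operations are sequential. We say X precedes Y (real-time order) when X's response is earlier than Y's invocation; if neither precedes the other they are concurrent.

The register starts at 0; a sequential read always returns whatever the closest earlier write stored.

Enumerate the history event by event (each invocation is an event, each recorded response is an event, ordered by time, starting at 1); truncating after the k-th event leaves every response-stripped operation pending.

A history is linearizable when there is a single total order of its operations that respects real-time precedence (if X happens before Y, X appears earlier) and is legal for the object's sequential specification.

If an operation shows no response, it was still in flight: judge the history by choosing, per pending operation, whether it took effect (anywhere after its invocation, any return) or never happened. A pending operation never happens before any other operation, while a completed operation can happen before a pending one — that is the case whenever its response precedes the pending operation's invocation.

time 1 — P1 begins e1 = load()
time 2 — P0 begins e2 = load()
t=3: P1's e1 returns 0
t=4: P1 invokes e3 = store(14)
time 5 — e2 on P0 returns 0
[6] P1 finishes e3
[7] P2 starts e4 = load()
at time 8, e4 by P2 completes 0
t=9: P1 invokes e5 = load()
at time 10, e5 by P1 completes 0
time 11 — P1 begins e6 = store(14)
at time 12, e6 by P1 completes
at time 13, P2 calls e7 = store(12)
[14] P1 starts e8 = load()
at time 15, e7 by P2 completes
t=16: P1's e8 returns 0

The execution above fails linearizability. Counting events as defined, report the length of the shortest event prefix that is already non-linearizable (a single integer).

8

a valid linearization of events 1..7 exists, for instance e1, e2, e3:
step 1: e1 load() → 0 — value 0
step 2: e2 load() → 0 — value 0
step 3: e3 store(14) — value 14
with event 8 included (e4 responding at time 8), all real-time-consistent orders fail
one such order, e1, e2, e3, e4, breaks at step 4 where e4 load() → 0 is illegal
one such order, e1, e3, e2, e4, breaks at step 3 where e2 load() → 0 is illegal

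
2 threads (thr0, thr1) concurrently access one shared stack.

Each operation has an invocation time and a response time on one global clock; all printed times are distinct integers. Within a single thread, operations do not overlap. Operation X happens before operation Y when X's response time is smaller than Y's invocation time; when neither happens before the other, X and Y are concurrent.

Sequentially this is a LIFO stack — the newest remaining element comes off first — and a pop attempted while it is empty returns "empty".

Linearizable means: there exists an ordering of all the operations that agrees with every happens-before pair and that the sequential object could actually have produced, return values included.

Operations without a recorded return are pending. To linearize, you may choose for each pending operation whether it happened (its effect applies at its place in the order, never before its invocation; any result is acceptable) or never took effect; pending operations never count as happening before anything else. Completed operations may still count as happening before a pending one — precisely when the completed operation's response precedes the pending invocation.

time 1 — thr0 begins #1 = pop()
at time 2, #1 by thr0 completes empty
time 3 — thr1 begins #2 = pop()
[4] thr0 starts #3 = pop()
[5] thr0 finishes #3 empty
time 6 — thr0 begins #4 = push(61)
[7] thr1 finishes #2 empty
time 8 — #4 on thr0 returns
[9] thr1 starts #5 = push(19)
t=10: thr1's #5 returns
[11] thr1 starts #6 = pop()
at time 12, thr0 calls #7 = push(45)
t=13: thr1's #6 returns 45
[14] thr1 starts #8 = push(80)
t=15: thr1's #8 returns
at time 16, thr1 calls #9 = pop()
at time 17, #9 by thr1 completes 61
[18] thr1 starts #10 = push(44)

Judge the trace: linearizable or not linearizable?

events 1..16 are fine; event 17 — the response of #9 at time 17 — makes the prefix non-linearizable
real-time-consistent orders of the 8 completed operations: 3 — all fail the stack replay
every completion of the 1 pending operation (#7) was checked; none linearizes
for example #1, #2, #3, #4, #5, #6, #8, #9 (pending dropped) fails at step 6: #6 pop() → 45 is not legal there
for example #1, #3, #2, #4, #5, #6, #8, #9 (pending dropped) fails at step 6: #6 pop() → 45 is not legal there

not linearizable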